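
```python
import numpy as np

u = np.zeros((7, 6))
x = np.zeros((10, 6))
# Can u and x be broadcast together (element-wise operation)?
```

No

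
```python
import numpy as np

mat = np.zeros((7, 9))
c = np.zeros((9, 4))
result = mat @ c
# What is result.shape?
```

(7, 4)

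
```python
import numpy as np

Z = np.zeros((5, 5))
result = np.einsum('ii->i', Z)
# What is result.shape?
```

(5,)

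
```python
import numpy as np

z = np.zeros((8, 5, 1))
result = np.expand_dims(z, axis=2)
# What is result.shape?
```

(8, 5, 1, 1)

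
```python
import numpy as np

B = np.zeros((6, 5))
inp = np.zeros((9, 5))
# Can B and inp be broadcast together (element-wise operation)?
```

No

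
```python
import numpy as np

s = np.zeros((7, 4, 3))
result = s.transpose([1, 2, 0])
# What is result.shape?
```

(4, 3, 7)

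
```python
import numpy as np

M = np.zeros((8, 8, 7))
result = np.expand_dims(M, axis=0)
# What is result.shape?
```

(1, 8, 8, 7)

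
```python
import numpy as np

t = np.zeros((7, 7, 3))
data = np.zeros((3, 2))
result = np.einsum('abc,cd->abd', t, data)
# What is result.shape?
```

(7, 7, 2)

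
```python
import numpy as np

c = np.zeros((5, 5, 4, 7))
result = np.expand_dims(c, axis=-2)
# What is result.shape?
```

(5, 5, 4, 1, 7)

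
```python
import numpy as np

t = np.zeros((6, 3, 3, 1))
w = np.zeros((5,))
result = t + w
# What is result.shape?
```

(6, 3, 3, 5)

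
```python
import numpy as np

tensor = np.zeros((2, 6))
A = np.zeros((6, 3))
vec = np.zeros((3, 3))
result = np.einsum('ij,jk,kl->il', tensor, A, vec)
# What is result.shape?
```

(2, 3)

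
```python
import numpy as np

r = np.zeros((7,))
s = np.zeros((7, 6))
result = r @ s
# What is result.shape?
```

(6,)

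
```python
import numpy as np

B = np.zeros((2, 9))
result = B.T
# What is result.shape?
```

(9, 2)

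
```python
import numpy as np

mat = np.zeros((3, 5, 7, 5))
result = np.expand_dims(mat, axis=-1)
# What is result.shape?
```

(3, 5, 7, 5, 1)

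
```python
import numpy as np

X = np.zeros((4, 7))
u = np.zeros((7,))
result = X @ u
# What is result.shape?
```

(4,)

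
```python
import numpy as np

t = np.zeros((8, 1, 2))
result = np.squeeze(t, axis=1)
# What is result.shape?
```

(8, 2)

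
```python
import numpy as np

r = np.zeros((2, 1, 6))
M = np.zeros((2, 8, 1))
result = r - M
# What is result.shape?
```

(2, 8, 6)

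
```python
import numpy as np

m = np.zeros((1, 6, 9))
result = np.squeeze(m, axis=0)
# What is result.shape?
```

(6, 9)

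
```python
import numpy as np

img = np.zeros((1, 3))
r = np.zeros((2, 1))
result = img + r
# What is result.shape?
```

(2, 3)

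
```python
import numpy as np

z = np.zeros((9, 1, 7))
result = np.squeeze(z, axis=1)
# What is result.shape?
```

(9, 7)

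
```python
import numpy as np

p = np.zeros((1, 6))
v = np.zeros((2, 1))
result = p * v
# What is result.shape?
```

(2, 6)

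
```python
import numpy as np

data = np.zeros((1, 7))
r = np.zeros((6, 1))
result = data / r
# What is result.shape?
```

(6, 7)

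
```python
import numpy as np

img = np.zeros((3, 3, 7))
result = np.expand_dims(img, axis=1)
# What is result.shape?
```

(3, 1, 3, 7)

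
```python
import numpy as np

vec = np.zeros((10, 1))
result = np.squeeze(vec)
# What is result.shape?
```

(10,)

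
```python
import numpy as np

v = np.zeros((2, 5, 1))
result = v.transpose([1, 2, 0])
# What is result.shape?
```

(5, 1, 2)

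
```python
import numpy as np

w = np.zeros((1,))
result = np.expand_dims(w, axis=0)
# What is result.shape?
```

(1, 1)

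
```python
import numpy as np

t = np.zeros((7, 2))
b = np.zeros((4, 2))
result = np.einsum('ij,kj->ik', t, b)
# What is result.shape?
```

(7, 4)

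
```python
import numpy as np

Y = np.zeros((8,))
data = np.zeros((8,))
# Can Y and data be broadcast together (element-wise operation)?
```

Yes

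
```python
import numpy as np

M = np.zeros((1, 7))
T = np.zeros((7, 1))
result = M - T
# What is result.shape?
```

(7, 7)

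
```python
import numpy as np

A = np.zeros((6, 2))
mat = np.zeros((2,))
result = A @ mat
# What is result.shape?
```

(6,)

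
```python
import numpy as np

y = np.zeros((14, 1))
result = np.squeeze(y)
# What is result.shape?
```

(14,)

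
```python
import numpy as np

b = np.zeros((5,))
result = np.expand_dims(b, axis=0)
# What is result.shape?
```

(1, 5)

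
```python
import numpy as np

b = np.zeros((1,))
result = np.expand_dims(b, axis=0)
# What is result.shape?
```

(1, 1)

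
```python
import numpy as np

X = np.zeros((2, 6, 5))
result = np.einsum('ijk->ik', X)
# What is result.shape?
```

(2, 5)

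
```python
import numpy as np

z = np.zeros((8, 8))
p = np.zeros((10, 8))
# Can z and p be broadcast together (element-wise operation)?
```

No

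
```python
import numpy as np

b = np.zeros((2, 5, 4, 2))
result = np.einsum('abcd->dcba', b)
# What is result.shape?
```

(2, 4, 5, 2)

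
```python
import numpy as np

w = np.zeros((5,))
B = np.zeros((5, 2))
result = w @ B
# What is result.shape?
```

(2,)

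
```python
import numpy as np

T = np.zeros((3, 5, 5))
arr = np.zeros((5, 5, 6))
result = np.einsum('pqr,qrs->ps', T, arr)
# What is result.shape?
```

(3, 6)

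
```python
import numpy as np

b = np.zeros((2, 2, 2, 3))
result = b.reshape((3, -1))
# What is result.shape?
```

(3, 8)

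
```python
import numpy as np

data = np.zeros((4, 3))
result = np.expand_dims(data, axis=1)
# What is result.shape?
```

(4, 1, 3)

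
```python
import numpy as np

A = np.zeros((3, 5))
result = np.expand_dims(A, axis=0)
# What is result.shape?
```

(1, 3, 5)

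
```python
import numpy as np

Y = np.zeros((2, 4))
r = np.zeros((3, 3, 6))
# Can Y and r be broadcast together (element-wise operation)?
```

No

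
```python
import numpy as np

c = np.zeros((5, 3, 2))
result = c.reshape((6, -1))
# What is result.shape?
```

(6, 5)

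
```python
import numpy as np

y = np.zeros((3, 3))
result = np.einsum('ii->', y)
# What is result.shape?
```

()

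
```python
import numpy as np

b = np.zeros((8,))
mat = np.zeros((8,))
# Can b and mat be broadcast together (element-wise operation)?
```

Yes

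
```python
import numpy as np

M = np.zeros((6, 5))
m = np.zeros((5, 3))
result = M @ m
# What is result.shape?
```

(6, 3)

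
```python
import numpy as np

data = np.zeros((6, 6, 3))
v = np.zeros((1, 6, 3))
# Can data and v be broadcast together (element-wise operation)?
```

Yes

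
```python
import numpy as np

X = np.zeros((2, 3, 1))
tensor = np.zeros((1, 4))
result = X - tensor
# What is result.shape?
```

(2, 3, 4)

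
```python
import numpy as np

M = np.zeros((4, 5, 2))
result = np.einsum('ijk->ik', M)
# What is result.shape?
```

(4, 2)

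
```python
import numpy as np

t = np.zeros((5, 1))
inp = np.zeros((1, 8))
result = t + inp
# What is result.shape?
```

(5, 8)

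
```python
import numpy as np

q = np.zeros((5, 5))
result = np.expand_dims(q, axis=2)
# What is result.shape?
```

(5, 5, 1)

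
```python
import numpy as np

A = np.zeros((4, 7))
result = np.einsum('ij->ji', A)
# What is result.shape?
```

(7, 4)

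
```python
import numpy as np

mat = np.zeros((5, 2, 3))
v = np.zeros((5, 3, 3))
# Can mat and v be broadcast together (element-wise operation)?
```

No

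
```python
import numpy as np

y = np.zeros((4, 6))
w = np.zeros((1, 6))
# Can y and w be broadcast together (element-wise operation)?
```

Yes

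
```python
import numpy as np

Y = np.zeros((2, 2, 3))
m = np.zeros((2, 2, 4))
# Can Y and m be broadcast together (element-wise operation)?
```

No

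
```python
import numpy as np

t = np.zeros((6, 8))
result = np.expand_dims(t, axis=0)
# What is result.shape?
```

(1, 6, 8)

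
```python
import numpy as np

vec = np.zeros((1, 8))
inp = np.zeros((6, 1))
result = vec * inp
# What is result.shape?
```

(6, 8)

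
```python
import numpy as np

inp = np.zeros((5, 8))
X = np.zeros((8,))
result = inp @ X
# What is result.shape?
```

(5,)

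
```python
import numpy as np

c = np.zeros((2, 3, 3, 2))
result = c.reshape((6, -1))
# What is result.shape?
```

(6, 6)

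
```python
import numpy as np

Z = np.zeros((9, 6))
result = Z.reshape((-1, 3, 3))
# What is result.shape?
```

(6, 3, 3)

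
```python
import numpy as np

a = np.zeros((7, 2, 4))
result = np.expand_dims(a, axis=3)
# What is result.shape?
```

(7, 2, 4, 1)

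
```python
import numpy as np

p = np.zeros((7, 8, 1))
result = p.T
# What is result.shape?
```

(1, 8, 7)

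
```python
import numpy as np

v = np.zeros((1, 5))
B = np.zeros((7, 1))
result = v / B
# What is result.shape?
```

(7, 5)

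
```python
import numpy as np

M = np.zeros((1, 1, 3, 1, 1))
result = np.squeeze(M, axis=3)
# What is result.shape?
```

(1, 1, 3, 1)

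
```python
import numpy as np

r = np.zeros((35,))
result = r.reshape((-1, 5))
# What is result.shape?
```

(7, 5)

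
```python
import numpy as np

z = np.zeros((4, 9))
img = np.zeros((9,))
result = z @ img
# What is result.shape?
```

(4,)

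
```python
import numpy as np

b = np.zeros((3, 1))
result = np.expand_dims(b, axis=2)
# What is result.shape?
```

(3, 1, 1)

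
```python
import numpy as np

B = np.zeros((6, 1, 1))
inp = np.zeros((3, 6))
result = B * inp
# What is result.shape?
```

(6, 3, 6)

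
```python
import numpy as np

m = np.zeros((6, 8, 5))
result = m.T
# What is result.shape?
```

(5, 8, 6)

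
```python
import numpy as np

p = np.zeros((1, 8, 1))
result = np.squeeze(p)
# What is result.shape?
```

(8,)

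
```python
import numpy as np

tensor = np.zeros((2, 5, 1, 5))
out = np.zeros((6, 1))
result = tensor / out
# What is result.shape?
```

(2, 5, 6, 5)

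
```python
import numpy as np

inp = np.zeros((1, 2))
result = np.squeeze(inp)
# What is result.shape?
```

(2,)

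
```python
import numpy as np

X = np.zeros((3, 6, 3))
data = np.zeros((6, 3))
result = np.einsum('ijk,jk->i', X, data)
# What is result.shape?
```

(3,)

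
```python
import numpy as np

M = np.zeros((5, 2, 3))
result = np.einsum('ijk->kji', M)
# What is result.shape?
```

(3, 2, 5)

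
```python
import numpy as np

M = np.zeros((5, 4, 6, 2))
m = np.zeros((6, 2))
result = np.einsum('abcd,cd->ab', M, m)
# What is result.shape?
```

(5, 4)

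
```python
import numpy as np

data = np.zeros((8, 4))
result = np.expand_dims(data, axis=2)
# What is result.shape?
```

(8, 4, 1)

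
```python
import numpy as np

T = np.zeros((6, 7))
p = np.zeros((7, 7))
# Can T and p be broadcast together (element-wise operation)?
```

No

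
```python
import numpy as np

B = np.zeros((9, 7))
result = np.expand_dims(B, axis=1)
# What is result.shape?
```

(9, 1, 7)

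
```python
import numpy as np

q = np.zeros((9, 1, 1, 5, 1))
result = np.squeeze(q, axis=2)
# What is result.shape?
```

(9, 1, 5, 1)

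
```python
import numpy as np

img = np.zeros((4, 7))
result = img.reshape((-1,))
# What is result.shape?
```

(28,)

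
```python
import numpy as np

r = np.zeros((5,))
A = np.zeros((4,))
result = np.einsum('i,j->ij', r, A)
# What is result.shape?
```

(5, 4)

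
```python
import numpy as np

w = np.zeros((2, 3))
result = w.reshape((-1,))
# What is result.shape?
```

(6,)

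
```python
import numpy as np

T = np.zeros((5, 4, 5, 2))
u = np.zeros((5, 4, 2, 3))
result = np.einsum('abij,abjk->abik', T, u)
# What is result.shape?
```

(5, 4, 5, 3)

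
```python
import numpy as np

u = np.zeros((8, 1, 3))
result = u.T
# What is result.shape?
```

(3, 1, 8)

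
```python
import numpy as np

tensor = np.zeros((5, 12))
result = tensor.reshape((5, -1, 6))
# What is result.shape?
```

(5, 2, 6)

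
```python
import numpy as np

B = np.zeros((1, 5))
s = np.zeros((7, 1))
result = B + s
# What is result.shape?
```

(7, 5)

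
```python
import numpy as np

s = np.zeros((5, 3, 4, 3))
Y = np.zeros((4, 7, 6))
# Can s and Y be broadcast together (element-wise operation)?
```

No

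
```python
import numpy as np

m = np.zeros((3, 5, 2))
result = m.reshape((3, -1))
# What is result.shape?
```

(3, 10)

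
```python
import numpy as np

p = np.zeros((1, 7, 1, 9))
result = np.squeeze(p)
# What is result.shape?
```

(7, 9)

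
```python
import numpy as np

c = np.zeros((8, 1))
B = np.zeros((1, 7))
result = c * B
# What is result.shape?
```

(8, 7)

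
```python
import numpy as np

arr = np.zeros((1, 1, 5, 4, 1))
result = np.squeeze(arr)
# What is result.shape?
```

(5, 4)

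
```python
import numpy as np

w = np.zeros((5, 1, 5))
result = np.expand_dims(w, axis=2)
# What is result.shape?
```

(5, 1, 1, 5)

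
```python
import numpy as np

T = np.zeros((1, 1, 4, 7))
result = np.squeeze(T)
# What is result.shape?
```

(4, 7)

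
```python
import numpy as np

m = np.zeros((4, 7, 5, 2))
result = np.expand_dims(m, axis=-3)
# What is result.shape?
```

(4, 7, 1, 5, 2)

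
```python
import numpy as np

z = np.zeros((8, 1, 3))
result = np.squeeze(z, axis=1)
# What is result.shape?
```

(8, 3)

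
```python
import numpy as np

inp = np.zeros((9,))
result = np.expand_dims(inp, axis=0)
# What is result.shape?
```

(1, 9)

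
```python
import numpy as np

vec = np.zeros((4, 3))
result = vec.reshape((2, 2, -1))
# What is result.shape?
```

(2, 2, 3)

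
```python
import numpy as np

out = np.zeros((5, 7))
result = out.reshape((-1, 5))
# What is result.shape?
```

(7, 5)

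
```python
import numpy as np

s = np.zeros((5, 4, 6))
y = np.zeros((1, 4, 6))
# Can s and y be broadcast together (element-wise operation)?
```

Yes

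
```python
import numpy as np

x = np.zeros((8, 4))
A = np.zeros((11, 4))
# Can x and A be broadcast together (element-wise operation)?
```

No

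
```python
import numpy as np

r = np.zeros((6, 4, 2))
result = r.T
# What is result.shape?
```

(2, 4, 6)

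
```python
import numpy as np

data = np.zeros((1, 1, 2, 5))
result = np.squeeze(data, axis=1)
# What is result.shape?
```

(1, 2, 5)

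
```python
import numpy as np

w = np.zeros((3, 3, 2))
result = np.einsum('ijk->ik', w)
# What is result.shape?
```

(3, 2)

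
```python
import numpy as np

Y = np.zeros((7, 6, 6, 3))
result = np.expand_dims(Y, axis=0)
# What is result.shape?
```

(1, 7, 6, 6, 3)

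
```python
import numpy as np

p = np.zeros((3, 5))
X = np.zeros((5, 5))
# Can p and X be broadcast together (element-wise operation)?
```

No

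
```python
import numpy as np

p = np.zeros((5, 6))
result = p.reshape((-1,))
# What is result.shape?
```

(30,)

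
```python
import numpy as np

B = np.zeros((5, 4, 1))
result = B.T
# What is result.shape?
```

(1, 4, 5)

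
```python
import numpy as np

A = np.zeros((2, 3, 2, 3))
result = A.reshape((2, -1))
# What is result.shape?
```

(2, 18)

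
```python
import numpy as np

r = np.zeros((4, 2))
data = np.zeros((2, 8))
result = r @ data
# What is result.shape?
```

(4, 8)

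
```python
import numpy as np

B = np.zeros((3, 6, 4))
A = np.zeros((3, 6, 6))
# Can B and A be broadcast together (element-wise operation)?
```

No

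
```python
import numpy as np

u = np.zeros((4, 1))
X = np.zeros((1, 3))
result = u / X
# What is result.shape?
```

(4, 3)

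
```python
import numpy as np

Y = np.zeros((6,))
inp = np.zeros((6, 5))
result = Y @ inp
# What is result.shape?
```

(5,)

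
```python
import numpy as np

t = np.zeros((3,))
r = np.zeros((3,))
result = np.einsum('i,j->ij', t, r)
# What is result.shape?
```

(3, 3)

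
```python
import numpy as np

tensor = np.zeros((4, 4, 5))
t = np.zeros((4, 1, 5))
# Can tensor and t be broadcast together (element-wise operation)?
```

Yes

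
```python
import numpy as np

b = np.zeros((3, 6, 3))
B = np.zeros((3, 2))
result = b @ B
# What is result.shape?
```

(3, 6, 2)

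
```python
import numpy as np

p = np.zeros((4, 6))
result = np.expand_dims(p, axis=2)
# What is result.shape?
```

(4, 6, 1)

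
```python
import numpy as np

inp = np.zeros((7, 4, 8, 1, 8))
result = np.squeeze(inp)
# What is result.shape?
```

(7, 4, 8, 8)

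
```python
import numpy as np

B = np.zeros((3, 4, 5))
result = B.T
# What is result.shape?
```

(5, 4, 3)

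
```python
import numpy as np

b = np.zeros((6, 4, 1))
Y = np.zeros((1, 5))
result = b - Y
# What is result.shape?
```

(6, 4, 5)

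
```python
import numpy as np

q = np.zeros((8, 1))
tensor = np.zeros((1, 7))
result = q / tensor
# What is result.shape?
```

(8, 7)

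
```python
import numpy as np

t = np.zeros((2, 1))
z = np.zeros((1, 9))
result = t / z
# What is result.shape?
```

(2, 9)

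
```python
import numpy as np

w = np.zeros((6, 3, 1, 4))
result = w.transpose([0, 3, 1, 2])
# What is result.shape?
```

(6, 4, 3, 1)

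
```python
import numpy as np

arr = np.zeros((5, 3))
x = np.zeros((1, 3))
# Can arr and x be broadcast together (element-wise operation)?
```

Yes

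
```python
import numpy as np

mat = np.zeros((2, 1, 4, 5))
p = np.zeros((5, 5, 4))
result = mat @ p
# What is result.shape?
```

(2, 5, 4, 4)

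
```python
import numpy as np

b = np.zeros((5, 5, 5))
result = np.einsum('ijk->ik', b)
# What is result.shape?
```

(5, 5)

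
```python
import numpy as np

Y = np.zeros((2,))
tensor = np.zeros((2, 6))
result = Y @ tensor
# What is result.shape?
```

(6,)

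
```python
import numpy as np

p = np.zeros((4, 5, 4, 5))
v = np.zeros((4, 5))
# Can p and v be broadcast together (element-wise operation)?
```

Yes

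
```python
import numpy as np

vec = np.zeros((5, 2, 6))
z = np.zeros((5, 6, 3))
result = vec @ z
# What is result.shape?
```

(5, 2, 3)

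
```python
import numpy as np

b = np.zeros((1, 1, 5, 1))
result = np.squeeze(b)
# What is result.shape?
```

(5,)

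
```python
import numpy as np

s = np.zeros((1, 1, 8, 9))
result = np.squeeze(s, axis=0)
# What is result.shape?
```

(1, 8, 9)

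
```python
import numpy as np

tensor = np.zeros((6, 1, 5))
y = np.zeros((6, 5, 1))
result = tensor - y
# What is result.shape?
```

(6, 5, 5)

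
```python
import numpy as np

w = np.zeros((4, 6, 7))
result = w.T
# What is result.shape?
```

(7, 6, 4)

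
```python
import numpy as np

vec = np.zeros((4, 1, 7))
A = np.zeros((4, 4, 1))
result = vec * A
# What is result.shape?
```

(4, 4, 7)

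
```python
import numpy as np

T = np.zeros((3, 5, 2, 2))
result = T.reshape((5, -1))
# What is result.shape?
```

(5, 12)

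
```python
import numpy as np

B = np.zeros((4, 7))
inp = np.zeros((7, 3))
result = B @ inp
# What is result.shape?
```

(4, 3)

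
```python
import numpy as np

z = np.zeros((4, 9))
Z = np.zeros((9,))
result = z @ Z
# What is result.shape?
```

(4,)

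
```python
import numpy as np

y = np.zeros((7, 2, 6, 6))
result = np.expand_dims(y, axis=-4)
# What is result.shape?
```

(7, 1, 2, 6, 6)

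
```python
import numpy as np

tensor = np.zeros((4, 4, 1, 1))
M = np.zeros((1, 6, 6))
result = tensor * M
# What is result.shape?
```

(4, 4, 6, 6)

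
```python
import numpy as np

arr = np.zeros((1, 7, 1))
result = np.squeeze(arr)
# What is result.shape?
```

(7,)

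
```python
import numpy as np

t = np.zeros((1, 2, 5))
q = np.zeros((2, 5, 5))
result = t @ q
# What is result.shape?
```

(2, 2, 5)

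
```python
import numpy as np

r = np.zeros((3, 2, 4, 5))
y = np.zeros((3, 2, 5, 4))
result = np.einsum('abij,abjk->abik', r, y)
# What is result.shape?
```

(3, 2, 4, 4)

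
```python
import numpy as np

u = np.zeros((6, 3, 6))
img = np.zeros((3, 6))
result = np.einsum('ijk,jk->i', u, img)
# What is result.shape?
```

(6,)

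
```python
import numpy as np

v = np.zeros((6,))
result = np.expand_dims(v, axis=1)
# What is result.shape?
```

(6, 1)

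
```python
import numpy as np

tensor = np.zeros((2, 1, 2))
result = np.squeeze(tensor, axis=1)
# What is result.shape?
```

(2, 2)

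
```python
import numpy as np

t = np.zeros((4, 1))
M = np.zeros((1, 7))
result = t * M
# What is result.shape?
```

(4, 7)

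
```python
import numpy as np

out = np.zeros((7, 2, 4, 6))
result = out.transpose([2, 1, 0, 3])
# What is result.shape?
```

(4, 2, 7, 6)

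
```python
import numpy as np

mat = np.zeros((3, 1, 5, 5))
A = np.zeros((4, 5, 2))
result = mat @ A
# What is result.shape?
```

(3, 4, 5, 2)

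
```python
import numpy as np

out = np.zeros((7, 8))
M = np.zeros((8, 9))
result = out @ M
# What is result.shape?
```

(7, 9)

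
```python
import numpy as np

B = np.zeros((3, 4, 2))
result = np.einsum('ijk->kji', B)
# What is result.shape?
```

(2, 4, 3)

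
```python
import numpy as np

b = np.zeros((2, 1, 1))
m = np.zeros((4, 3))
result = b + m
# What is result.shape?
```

(2, 4, 3)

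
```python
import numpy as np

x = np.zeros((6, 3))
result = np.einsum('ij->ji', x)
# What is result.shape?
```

(3, 6)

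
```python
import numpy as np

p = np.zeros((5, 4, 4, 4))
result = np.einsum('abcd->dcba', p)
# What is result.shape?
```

(4, 4, 4, 5)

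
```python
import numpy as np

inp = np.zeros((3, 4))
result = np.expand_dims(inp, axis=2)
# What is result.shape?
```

(3, 4, 1)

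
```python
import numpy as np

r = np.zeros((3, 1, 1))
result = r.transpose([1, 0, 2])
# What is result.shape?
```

(1, 3, 1)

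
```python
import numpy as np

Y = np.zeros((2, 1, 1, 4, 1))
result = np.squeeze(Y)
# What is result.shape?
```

(2, 4)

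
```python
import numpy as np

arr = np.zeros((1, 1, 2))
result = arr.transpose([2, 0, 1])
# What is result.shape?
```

(2, 1, 1)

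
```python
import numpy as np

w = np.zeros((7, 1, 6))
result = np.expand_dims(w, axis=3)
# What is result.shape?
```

(7, 1, 6, 1)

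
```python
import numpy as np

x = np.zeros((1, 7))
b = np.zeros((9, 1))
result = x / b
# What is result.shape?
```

(9, 7)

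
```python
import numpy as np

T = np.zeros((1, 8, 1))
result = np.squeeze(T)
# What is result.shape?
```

(8,)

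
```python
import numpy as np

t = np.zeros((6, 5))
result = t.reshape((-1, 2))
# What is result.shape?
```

(15, 2)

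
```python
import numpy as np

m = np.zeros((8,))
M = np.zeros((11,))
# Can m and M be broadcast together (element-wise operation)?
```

No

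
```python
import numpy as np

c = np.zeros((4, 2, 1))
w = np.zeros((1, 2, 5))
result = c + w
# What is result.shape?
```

(4, 2, 5)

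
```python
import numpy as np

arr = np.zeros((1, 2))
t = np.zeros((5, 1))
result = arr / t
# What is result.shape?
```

(5, 2)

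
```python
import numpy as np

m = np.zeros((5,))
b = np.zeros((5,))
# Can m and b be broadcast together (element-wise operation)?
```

Yes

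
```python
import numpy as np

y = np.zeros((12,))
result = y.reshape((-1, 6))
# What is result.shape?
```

(2, 6)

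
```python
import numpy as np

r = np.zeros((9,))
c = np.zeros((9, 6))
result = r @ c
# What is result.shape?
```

(6,)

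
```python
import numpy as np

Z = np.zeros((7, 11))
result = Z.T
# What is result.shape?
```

(11, 7)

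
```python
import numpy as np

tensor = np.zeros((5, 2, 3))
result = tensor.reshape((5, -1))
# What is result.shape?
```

(5, 6)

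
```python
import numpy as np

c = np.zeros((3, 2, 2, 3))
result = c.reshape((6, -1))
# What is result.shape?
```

(6, 6)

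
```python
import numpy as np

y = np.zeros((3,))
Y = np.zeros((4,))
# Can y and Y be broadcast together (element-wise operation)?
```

No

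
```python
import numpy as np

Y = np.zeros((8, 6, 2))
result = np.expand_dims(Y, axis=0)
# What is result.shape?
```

(1, 8, 6, 2)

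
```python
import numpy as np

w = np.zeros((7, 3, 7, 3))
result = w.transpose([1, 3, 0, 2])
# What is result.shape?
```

(3, 3, 7, 7)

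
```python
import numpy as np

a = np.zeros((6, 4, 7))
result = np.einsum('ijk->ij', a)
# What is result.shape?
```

(6, 4)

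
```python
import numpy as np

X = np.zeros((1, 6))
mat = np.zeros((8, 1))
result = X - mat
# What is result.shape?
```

(8, 6)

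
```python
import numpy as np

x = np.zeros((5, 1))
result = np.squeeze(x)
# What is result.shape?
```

(5,)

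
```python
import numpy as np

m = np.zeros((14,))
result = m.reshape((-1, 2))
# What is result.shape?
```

(7, 2)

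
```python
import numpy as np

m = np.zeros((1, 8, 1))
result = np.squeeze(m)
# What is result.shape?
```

(8,)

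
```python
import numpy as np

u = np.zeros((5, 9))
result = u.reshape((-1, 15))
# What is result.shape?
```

(3, 15)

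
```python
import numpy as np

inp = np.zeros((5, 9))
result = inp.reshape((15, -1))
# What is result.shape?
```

(15, 3)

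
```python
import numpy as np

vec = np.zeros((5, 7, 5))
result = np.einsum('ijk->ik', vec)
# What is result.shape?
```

(5, 5)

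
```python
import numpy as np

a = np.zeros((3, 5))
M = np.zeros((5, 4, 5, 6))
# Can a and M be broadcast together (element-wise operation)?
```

No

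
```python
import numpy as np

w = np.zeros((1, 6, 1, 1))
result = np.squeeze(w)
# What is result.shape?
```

(6,)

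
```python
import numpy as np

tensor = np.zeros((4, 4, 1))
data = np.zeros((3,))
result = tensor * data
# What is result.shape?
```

(4, 4, 3)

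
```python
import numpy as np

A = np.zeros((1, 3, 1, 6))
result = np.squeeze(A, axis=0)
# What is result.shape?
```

(3, 1, 6)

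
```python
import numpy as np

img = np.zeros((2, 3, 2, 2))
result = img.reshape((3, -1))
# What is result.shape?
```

(3, 8)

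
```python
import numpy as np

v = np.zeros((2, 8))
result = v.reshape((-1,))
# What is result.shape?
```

(16,)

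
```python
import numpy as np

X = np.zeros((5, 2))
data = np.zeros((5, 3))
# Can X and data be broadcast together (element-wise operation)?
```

No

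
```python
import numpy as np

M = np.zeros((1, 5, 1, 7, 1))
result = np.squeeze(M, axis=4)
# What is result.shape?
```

(1, 5, 1, 7)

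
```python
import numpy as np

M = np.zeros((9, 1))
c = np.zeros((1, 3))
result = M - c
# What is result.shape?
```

(9, 3)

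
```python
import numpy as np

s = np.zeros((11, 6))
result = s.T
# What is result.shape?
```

(6, 11)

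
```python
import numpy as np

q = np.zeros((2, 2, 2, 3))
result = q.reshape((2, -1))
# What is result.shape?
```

(2, 12)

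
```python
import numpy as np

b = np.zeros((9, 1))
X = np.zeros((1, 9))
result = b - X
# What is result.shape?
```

(9, 9)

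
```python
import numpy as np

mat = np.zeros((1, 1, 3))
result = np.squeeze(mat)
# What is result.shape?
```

(3,)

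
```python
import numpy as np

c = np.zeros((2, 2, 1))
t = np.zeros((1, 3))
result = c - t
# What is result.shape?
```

(2, 2, 3)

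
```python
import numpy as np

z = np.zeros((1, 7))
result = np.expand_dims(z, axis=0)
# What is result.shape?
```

(1, 1, 7)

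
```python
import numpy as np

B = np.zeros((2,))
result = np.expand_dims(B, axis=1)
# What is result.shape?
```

(2, 1)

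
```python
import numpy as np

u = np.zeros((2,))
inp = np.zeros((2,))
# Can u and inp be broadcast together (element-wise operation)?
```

Yes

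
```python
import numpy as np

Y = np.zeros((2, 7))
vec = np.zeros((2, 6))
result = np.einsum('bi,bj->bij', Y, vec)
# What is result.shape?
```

(2, 7, 6)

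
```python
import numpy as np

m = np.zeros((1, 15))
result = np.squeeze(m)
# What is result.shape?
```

(15,)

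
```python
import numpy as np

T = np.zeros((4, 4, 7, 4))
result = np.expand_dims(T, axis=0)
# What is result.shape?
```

(1, 4, 4, 7, 4)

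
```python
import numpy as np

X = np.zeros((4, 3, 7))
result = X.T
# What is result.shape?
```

(7, 3, 4)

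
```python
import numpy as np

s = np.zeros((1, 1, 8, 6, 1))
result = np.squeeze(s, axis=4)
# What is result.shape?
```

(1, 1, 8, 6)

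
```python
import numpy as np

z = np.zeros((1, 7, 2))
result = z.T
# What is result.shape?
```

(2, 7, 1)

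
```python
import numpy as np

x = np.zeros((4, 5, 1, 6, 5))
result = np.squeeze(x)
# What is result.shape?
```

(4, 5, 6, 5)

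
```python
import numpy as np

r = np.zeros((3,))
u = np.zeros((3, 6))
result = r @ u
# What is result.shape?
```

(6,)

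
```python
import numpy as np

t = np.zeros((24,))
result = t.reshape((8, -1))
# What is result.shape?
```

(8, 3)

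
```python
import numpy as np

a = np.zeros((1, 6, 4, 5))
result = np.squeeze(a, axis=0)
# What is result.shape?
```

(6, 4, 5)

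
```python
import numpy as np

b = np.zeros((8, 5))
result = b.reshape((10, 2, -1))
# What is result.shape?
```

(10, 2, 2)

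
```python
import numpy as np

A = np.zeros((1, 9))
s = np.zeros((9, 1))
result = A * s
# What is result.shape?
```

(9, 9)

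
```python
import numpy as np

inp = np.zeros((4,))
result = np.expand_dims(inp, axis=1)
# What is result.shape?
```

(4, 1)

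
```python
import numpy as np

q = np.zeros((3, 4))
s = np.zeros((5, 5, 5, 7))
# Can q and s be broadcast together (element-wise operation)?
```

No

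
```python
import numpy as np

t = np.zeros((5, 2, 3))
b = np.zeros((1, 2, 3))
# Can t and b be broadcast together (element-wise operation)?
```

Yes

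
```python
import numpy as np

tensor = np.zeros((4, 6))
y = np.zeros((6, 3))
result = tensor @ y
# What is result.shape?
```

(4, 3)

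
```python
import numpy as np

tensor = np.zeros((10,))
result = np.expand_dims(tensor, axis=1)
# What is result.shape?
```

(10, 1)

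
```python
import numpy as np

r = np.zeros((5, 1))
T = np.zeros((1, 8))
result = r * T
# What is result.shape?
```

(5, 8)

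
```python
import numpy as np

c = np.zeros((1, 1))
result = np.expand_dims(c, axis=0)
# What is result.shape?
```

(1, 1, 1)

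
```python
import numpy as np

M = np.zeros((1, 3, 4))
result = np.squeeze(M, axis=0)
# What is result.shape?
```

(3, 4)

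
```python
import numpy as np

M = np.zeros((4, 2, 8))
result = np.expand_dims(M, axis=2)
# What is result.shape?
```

(4, 2, 1, 8)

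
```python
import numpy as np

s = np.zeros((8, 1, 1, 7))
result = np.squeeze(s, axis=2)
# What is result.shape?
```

(8, 1, 7)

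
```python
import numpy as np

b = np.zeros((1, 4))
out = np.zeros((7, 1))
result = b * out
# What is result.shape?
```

(7, 4)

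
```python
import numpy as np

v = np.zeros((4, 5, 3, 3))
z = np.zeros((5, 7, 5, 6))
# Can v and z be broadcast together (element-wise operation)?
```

No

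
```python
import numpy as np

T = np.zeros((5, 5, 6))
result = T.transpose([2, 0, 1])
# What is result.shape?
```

(6, 5, 5)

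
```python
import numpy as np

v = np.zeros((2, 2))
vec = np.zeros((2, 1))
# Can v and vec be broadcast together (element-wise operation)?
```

Yes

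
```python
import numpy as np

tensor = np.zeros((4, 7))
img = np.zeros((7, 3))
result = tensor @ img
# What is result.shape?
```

(4, 3)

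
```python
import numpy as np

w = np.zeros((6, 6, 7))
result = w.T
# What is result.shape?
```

(7, 6, 6)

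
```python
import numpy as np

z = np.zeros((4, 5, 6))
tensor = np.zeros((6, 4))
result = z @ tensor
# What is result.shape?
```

(4, 5, 4)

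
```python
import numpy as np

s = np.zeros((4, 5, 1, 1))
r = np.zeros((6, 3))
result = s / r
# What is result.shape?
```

(4, 5, 6, 3)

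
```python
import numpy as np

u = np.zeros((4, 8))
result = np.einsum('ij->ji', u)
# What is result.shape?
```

(8, 4)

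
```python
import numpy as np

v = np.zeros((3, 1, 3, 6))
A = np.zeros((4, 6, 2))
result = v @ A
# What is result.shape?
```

(3, 4, 3, 2)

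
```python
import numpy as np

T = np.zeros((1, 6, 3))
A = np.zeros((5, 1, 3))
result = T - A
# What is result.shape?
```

(5, 6, 3)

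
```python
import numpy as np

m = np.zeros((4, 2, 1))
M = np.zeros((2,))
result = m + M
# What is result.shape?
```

(4, 2, 2)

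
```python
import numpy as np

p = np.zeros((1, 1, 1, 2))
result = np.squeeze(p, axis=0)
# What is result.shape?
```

(1, 1, 2)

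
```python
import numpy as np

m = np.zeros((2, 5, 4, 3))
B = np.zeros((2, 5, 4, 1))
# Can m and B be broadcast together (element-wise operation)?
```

Yes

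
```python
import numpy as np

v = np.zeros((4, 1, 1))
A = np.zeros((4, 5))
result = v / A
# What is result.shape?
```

(4, 4, 5)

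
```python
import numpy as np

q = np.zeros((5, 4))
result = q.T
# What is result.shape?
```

(4, 5)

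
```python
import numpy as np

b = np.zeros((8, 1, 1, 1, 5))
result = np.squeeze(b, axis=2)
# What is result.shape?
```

(8, 1, 1, 5)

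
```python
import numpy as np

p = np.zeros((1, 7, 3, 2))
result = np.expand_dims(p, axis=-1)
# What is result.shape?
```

(1, 7, 3, 2, 1)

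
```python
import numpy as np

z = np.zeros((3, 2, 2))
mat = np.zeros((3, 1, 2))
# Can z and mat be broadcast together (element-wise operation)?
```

Yes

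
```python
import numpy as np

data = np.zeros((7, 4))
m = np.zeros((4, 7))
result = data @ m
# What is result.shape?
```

(7, 7)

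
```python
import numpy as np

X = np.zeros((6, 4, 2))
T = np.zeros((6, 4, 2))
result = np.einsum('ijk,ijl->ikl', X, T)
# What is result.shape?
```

(6, 2, 2)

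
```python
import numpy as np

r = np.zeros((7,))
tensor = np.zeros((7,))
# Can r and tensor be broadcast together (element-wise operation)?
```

Yes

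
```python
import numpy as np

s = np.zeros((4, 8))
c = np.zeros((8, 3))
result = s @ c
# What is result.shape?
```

(4, 3)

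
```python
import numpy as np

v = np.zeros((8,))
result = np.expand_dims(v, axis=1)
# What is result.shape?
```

(8, 1)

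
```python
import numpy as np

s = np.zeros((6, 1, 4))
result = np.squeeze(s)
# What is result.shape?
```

(6, 4)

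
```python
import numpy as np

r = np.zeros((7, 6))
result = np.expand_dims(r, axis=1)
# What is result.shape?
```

(7, 1, 6)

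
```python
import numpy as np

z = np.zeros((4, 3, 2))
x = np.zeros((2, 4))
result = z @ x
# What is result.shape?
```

(4, 3, 4)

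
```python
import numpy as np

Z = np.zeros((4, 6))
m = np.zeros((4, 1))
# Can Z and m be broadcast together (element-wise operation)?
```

Yes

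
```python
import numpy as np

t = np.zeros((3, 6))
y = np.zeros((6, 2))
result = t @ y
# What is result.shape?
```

(3, 2)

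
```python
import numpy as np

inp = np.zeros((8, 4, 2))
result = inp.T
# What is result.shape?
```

(2, 4, 8)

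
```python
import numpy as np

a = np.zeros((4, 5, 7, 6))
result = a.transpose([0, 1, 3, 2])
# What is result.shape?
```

(4, 5, 6, 7)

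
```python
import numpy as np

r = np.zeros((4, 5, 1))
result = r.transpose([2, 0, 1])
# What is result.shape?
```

(1, 4, 5)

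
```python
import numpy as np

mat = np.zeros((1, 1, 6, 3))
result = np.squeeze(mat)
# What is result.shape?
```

(6, 3)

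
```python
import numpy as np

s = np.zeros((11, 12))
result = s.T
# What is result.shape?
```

(12, 11)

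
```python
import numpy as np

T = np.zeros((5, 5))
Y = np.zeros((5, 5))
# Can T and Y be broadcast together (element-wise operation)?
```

Yes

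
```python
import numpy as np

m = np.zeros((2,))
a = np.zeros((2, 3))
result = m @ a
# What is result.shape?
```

(3,)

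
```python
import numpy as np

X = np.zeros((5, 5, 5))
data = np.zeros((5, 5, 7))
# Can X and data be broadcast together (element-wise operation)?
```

No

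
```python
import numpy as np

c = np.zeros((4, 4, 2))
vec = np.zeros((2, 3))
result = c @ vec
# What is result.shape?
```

(4, 4, 3)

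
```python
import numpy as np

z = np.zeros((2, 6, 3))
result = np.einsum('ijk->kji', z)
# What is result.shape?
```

(3, 6, 2)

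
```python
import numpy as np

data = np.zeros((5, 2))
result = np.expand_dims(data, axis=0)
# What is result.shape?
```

(1, 5, 2)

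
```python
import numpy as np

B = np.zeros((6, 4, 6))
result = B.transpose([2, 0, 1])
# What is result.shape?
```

(6, 6, 4)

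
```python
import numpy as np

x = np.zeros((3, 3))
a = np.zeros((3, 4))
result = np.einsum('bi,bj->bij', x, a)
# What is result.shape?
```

(3, 3, 4)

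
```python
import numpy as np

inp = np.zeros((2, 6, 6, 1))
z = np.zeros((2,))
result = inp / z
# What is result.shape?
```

(2, 6, 6, 2)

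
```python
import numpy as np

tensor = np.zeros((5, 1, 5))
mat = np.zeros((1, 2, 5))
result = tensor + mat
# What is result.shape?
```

(5, 2, 5)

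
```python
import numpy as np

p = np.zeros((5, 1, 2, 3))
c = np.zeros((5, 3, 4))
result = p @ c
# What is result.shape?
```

(5, 5, 2, 4)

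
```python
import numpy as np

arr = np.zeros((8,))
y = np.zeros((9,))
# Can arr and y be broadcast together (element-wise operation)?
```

No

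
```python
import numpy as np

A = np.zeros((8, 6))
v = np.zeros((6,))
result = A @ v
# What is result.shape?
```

(8,)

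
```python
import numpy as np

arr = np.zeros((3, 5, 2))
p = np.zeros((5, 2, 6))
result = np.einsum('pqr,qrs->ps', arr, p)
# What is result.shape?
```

(3, 6)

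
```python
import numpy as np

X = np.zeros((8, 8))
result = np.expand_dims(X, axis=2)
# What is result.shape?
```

(8, 8, 1)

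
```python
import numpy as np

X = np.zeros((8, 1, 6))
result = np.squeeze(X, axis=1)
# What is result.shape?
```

(8, 6)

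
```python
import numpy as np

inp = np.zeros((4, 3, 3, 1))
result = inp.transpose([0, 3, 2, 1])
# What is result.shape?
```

(4, 1, 3, 3)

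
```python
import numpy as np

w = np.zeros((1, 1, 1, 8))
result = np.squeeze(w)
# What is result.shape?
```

(8,)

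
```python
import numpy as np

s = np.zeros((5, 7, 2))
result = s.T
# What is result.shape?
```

(2, 7, 5)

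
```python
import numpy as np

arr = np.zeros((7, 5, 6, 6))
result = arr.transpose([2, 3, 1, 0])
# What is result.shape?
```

(6, 6, 5, 7)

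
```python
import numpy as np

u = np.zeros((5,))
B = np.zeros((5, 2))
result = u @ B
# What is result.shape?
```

(2,)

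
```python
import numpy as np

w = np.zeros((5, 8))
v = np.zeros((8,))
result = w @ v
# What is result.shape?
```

(5,)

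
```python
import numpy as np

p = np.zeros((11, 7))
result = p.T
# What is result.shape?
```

(7, 11)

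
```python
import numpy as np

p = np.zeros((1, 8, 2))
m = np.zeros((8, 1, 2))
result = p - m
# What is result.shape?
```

(8, 8, 2)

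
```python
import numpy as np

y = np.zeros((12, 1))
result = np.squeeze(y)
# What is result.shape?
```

(12,)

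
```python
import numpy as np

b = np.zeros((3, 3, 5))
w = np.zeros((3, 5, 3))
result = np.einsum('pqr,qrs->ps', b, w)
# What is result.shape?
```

(3, 3)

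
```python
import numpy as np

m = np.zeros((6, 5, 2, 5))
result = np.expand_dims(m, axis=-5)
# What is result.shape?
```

(1, 6, 5, 2, 5)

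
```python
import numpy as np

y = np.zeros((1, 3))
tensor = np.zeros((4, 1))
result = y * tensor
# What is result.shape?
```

(4, 3)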